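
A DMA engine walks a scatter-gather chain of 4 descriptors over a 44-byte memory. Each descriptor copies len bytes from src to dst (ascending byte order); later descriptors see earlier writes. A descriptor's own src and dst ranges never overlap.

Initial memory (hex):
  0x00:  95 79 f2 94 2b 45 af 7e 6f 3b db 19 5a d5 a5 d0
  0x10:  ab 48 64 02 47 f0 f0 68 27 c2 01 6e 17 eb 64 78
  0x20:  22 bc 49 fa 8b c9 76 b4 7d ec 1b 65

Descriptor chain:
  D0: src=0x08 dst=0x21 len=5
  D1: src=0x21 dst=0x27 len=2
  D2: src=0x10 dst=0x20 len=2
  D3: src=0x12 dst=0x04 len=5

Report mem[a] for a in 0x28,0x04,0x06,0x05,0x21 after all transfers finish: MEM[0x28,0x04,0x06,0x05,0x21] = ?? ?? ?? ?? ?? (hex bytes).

MEM[0x28,0x04,0x06,0x05,0x21] = 3b 64 47 02 48

[0] 0x08->0x21 len=5 : 6f 3b db 19 5a
[1] 0x21->0x27 len=2 : 6f 3b
[2] 0x10->0x20 len=2 : ab 48
[3] 0x12->0x04 len=5 : 64 02 47 f0 f0
query mem[0x28]=0x3b, mem[0x04]=0x64, mem[0x06]=0x47, mem[0x05]=0x02, mem[0x21]=0x48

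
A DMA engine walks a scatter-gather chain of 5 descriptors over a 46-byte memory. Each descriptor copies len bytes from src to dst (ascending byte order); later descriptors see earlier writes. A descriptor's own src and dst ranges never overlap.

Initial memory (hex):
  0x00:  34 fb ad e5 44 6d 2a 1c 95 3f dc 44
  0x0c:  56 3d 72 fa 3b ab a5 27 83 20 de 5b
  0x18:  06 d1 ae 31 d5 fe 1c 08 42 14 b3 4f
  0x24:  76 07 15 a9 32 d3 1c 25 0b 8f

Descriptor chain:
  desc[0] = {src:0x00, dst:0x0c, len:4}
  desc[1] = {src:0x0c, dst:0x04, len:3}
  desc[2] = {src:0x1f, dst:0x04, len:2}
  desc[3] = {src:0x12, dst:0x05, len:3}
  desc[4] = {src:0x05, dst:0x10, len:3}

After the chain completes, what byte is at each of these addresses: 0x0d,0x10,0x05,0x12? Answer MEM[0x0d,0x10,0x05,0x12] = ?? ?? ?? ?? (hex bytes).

MEM[0x0d,0x10,0x05,0x12] = fb a5 a5 83

  after D0: wrote 4B at 0x0c = 34fbade5
  after D1: wrote 3B at 0x04 = 34fbad
  after D2: wrote 2B at 0x04 = 0842
  after D3: wrote 3B at 0x05 = a52783
  after D4: wrote 3B at 0x10 = a52783
query mem[0x0d]=0xfb, mem[0x10]=0xa5, mem[0x05]=0xa5, mem[0x12]=0x83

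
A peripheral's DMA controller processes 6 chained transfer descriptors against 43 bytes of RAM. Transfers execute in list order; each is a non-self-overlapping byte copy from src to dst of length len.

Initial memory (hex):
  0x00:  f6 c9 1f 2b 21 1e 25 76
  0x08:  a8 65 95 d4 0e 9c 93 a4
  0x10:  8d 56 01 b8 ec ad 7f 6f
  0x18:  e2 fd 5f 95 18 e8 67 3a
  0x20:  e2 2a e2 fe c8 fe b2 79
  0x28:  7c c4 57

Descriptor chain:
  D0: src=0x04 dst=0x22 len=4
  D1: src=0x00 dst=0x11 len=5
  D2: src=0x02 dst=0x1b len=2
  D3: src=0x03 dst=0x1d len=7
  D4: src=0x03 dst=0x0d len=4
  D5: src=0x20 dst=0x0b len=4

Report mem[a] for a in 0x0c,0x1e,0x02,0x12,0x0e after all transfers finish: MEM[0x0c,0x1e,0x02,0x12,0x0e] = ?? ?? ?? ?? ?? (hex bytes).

[0] 0x04->0x22 len=4 : 21 1e 25 76
[1] 0x00->0x11 len=5 : f6 c9 1f 2b 21
[2] 0x02->0x1b len=2 : 1f 2b
[3] 0x03->0x1d len=7 : 2b 21 1e 25 76 a8 65
[4] 0x03->0x0d len=4 : 2b 21 1e 25
[5] 0x20->0x0b len=4 : 25 76 a8 65
query mem[0x0c]=0x76, mem[0x1e]=0x21, mem[0x02]=0x1f, mem[0x12]=0xc9, mem[0x0e]=0x65

MEM[0x0c,0x1e,0x02,0x12,0x0e] = 76 21 1f c9 65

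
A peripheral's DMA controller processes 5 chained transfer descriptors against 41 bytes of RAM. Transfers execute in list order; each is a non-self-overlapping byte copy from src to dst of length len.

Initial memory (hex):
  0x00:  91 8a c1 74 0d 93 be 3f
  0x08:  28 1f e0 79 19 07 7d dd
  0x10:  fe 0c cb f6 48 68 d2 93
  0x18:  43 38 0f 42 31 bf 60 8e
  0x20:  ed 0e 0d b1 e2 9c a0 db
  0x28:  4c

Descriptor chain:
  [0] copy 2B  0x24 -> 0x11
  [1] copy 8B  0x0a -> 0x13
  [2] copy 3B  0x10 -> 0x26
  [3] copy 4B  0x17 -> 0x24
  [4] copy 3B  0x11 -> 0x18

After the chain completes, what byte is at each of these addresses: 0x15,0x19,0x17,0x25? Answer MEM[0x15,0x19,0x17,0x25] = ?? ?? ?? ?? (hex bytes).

[0] 0x24->0x11 len=2 : e2 9c
[1] 0x0a->0x13 len=8 : e0 79 19 07 7d dd fe e2
[2] 0x10->0x26 len=3 : fe e2 9c
[3] 0x17->0x24 len=4 : 7d dd fe e2
[4] 0x11->0x18 len=3 : e2 9c e0
query mem[0x15]=0x19, mem[0x19]=0x9c, mem[0x17]=0x7d, mem[0x25]=0xdd

MEM[0x15,0x19,0x17,0x25] = 19 9c 7d dd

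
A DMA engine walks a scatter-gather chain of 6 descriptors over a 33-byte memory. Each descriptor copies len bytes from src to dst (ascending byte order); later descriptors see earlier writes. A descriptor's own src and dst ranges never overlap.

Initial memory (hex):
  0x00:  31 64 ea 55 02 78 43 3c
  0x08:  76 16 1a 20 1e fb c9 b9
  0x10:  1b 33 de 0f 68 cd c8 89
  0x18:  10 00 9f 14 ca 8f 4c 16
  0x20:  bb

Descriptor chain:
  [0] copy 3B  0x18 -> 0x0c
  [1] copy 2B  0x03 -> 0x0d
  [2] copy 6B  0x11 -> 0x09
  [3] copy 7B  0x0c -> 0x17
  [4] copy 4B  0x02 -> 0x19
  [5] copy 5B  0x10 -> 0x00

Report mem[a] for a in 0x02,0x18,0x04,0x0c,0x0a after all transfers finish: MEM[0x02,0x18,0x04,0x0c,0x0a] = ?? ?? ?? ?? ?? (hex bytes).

MEM[0x02,0x18,0x04,0x0c,0x0a] = de cd 68 68 de

  after D0: wrote 3B at 0x0c = 10009f
  after D1: wrote 2B at 0x0d = 5502
  after D2: wrote 6B at 0x09 = 33de0f68cdc8
  after D3: wrote 7B at 0x17 = 68cdc8b91b33de
  after D4: wrote 4B at 0x19 = ea550278
  after D5: wrote 5B at 0x00 = 1b33de0f68
query mem[0x02]=0xde, mem[0x18]=0xcd, mem[0x04]=0x68, mem[0x0c]=0x68, mem[0x0a]=0xde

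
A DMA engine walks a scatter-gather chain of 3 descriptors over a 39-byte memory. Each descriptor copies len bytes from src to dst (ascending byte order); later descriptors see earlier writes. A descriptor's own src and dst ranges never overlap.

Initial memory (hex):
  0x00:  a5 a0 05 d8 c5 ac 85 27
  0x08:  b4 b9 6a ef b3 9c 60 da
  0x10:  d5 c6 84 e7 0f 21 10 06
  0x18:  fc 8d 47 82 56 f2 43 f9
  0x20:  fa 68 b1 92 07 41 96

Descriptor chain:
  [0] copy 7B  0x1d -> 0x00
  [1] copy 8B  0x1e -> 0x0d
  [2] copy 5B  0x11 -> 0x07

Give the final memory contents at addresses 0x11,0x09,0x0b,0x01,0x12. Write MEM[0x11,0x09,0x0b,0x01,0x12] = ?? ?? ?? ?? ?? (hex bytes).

#0 dst[0x00+7] := {0xf2,0x43,0xf9,0xfa,0x68,0xb1,0x92}
#1 dst[0x0d+8] := {0x43,0xf9,0xfa,0x68,0xb1,0x92,0x07,0x41}
#2 dst[0x07+5] := {0xb1,0x92,0x07,0x41,0x21}
query mem[0x11]=0xb1, mem[0x09]=0x07, mem[0x0b]=0x21, mem[0x01]=0x43, mem[0x12]=0x92

MEM[0x11,0x09,0x0b,0x01,0x12] = b1 07 21 43 92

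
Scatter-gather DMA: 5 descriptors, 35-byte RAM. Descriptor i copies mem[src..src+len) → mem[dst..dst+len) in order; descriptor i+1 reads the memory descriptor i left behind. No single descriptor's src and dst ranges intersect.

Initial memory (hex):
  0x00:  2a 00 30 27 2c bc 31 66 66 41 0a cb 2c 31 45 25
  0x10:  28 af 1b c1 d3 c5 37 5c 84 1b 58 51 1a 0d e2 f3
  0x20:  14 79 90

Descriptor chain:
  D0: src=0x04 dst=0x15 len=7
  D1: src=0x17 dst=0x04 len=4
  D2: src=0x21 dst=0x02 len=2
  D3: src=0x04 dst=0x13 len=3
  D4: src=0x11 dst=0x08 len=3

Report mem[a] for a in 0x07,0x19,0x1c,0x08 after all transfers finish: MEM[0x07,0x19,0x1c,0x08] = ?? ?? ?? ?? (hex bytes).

MEM[0x07,0x19,0x1c,0x08] = 41 66 1a af

[0] 0x04->0x15 len=7 : 2c bc 31 66 66 41 0a
[1] 0x17->0x04 len=4 : 31 66 66 41
[2] 0x21->0x02 len=2 : 79 90
[3] 0x04->0x13 len=3 : 31 66 66
[4] 0x11->0x08 len=3 : af 1b 31
query mem[0x07]=0x41, mem[0x19]=0x66, mem[0x1c]=0x1a, mem[0x08]=0xaf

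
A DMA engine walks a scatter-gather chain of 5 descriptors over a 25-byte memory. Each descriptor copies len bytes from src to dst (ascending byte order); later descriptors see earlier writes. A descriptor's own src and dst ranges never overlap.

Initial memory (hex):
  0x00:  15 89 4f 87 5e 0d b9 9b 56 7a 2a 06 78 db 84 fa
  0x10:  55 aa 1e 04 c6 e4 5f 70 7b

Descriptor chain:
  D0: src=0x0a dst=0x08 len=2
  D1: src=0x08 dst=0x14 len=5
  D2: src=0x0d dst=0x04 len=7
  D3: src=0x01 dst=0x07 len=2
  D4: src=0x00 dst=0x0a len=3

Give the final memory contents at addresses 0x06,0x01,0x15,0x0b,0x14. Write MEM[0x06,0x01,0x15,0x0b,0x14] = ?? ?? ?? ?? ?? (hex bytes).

MEM[0x06,0x01,0x15,0x0b,0x14] = fa 89 06 89 2a

#0 dst[0x08+2] := {0x2a,0x06}
#1 dst[0x14+5] := {0x2a,0x06,0x2a,0x06,0x78}
#2 dst[0x04+7] := {0xdb,0x84,0xfa,0x55,0xaa,0x1e,0x04}
#3 dst[0x07+2] := {0x89,0x4f}
#4 dst[0x0a+3] := {0x15,0x89,0x4f}
query mem[0x06]=0xfa, mem[0x01]=0x89, mem[0x15]=0x06, mem[0x0b]=0x89, mem[0x14]=0x2a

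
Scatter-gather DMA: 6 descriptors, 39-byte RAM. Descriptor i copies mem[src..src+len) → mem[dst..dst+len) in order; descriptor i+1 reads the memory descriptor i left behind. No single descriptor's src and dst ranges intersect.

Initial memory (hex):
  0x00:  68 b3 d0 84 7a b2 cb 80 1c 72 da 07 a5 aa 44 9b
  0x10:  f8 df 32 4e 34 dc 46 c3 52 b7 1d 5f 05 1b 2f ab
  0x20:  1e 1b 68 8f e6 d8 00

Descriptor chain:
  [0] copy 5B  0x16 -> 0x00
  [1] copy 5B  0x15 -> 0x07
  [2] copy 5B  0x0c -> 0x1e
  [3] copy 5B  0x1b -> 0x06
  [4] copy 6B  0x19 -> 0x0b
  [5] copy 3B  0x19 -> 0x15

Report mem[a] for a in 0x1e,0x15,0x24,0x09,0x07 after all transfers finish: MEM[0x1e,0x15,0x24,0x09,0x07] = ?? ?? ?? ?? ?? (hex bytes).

MEM[0x1e,0x15,0x24,0x09,0x07] = a5 b7 e6 a5 05

#0 dst[0x00+5] := {0x46,0xc3,0x52,0xb7,0x1d}
#1 dst[0x07+5] := {0xdc,0x46,0xc3,0x52,0xb7}
#2 dst[0x1e+5] := {0xa5,0xaa,0x44,0x9b,0xf8}
#3 dst[0x06+5] := {0x5f,0x05,0x1b,0xa5,0xaa}
#4 dst[0x0b+6] := {0xb7,0x1d,0x5f,0x05,0x1b,0xa5}
#5 dst[0x15+3] := {0xb7,0x1d,0x5f}
query mem[0x1e]=0xa5, mem[0x15]=0xb7, mem[0x24]=0xe6, mem[0x09]=0xa5, mem[0x07]=0x05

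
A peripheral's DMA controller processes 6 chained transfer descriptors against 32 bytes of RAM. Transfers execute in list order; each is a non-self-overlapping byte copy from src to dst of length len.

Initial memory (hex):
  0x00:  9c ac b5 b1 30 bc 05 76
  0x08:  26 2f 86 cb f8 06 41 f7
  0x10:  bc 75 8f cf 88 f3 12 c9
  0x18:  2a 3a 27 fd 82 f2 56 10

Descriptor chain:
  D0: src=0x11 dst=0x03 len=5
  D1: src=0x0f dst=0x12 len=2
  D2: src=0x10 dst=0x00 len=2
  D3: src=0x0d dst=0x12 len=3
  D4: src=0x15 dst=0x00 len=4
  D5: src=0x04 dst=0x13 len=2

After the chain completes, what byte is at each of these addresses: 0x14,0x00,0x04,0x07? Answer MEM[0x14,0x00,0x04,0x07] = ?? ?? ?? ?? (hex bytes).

[0] 0x11->0x03 len=5 : 75 8f cf 88 f3
[1] 0x0f->0x12 len=2 : f7 bc
[2] 0x10->0x00 len=2 : bc 75
[3] 0x0d->0x12 len=3 : 06 41 f7
[4] 0x15->0x00 len=4 : f3 12 c9 2a
[5] 0x04->0x13 len=2 : 8f cf
query mem[0x14]=0xcf, mem[0x00]=0xf3, mem[0x04]=0x8f, mem[0x07]=0xf3

MEM[0x14,0x00,0x04,0x07] = cf f3 8f f3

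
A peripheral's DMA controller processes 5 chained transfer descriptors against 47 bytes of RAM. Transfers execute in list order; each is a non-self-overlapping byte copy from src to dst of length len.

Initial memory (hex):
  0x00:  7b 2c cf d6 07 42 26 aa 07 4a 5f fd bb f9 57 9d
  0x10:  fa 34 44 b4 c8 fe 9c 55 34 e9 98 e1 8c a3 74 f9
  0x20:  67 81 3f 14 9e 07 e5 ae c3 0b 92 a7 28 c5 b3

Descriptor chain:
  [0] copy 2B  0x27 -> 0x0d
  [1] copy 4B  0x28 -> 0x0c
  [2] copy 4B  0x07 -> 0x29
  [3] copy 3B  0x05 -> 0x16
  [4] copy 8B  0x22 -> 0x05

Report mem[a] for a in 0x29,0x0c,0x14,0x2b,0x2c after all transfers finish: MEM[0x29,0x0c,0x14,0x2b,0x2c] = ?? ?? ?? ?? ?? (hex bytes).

#0 dst[0x0d+2] := {0xae,0xc3}
#1 dst[0x0c+4] := {0xc3,0x0b,0x92,0xa7}
#2 dst[0x29+4] := {0xaa,0x07,0x4a,0x5f}
#3 dst[0x16+3] := {0x42,0x26,0xaa}
#4 dst[0x05+8] := {0x3f,0x14,0x9e,0x07,0xe5,0xae,0xc3,0xaa}
query mem[0x29]=0xaa, mem[0x0c]=0xaa, mem[0x14]=0xc8, mem[0x2b]=0x4a, mem[0x2c]=0x5f

MEM[0x29,0x0c,0x14,0x2b,0x2c] = aa aa c8 4a 5f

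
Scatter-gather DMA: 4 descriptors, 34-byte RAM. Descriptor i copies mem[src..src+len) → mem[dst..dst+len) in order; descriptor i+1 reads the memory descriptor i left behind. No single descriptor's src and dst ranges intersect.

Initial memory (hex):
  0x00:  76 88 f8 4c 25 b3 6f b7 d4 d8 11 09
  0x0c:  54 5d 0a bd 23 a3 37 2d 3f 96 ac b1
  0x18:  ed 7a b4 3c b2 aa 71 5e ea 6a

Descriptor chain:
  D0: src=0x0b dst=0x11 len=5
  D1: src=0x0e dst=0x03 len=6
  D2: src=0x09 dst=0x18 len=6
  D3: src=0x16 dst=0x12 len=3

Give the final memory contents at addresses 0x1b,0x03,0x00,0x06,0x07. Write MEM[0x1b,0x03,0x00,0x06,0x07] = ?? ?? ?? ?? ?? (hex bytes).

#0 dst[0x11+5] := {0x09,0x54,0x5d,0x0a,0xbd}
#1 dst[0x03+6] := {0x0a,0xbd,0x23,0x09,0x54,0x5d}
#2 dst[0x18+6] := {0xd8,0x11,0x09,0x54,0x5d,0x0a}
#3 dst[0x12+3] := {0xac,0xb1,0xd8}
query mem[0x1b]=0x54, mem[0x03]=0x0a, mem[0x00]=0x76, mem[0x06]=0x09, mem[0x07]=0x54

MEM[0x1b,0x03,0x00,0x06,0x07] = 54 0a 76 09 54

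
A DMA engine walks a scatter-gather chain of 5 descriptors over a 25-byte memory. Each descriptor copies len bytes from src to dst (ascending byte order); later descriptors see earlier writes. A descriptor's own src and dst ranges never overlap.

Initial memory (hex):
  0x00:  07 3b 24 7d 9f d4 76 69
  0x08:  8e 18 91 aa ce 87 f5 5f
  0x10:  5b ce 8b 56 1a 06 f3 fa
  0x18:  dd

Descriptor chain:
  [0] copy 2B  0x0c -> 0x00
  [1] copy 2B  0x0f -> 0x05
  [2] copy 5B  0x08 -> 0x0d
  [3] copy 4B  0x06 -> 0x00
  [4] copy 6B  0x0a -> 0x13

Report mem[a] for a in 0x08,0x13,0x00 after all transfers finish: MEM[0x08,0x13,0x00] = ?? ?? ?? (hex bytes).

MEM[0x08,0x13,0x00] = 8e 91 5b

[0] 0x0c->0x00 len=2 : ce 87
[1] 0x0f->0x05 len=2 : 5f 5b
[2] 0x08->0x0d len=5 : 8e 18 91 aa ce
[3] 0x06->0x00 len=4 : 5b 69 8e 18
[4] 0x0a->0x13 len=6 : 91 aa ce 8e 18 91
query mem[0x08]=0x8e, mem[0x13]=0x91, mem[0x00]=0x5b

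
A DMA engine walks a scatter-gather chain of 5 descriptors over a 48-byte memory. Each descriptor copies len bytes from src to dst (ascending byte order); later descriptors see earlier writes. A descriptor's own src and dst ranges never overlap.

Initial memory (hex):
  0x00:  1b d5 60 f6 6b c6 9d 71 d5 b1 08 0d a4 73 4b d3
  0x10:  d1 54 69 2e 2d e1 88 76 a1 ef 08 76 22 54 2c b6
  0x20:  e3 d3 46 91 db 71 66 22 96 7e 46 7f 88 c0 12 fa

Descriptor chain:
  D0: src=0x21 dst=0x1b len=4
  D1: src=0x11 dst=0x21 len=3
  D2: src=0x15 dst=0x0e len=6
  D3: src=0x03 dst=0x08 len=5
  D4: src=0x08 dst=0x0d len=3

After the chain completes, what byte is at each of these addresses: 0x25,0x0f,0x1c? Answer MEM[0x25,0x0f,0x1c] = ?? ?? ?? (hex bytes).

MEM[0x25,0x0f,0x1c] = 71 c6 46

D0: mem[0x1b..0x1e] <- [d3 46 91 db]
D1: mem[0x21..0x23] <- [54 69 2e]
D2: mem[0x0e..0x13] <- [e1 88 76 a1 ef 08]
D3: mem[0x08..0x0c] <- [f6 6b c6 9d 71]
D4: mem[0x0d..0x0f] <- [f6 6b c6]
query mem[0x25]=0x71, mem[0x0f]=0xc6, mem[0x1c]=0x46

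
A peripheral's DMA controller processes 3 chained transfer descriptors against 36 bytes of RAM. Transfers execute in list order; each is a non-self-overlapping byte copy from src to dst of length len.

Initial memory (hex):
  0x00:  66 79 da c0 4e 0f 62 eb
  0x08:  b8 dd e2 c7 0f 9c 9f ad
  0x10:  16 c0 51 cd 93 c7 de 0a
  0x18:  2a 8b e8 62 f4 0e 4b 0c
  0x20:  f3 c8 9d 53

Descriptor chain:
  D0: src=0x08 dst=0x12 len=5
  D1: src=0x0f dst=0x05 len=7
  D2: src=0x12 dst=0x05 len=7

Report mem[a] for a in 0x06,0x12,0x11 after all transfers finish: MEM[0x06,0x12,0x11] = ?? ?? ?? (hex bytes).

MEM[0x06,0x12,0x11] = dd b8 c0

  after D0: wrote 5B at 0x12 = b8dde2c70f
  after D1: wrote 7B at 0x05 = ad16c0b8dde2c7
  after D2: wrote 7B at 0x05 = b8dde2c70f0a2a
query mem[0x06]=0xdd, mem[0x12]=0xb8, mem[0x11]=0xc0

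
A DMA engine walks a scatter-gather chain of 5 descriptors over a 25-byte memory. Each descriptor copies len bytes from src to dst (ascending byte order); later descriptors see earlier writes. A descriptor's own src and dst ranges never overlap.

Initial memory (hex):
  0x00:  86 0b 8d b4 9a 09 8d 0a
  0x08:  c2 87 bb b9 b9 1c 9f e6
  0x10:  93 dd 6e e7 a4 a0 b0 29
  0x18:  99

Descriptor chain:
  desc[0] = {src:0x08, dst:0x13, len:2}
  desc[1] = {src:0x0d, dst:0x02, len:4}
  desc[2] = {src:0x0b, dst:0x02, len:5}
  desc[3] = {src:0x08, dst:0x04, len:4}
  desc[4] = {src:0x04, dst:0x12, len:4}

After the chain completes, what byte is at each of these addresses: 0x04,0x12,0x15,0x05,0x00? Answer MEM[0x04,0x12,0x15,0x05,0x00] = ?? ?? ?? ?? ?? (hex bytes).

D0: mem[0x13..0x14] <- [c2 87]
D1: mem[0x02..0x05] <- [1c 9f e6 93]
D2: mem[0x02..0x06] <- [b9 b9 1c 9f e6]
D3: mem[0x04..0x07] <- [c2 87 bb b9]
D4: mem[0x12..0x15] <- [c2 87 bb b9]
query mem[0x04]=0xc2, mem[0x12]=0xc2, mem[0x15]=0xb9, mem[0x05]=0x87, mem[0x00]=0x86

MEM[0x04,0x12,0x15,0x05,0x00] = c2 c2 b9 87 86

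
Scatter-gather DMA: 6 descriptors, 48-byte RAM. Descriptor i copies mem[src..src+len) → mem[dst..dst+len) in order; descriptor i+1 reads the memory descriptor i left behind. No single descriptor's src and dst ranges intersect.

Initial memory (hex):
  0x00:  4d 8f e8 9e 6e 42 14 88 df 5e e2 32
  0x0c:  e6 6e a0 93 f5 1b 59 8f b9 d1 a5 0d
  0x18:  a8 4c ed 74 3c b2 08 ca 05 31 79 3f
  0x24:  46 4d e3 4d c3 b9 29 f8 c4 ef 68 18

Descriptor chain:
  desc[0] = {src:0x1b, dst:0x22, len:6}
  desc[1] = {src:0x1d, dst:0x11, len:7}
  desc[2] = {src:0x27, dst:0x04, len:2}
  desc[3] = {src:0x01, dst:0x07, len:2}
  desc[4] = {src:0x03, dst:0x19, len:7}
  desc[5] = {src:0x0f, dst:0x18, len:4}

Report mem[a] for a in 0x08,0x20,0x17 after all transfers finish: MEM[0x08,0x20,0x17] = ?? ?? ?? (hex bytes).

MEM[0x08,0x20,0x17] = e8 05 3c

D0: mem[0x22..0x27] <- [74 3c b2 08 ca 05]
D1: mem[0x11..0x17] <- [b2 08 ca 05 31 74 3c]
D2: mem[0x04..0x05] <- [05 c3]
D3: mem[0x07..0x08] <- [8f e8]
D4: mem[0x19..0x1f] <- [9e 05 c3 14 8f e8 5e]
D5: mem[0x18..0x1b] <- [93 f5 b2 08]
query mem[0x08]=0xe8, mem[0x20]=0x05, mem[0x17]=0x3c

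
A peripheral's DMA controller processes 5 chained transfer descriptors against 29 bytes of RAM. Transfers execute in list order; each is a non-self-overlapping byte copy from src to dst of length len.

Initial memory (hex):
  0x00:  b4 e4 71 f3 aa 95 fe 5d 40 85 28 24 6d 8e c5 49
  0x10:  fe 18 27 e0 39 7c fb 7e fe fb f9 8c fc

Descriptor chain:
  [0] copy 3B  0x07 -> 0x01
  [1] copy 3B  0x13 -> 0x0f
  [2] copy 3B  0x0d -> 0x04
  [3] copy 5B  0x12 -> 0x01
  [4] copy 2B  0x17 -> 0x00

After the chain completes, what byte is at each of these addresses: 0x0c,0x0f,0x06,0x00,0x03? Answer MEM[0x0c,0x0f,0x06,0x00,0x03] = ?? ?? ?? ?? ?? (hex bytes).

MEM[0x0c,0x0f,0x06,0x00,0x03] = 6d e0 e0 7e 39

#0 dst[0x01+3] := {0x5d,0x40,0x85}
#1 dst[0x0f+3] := {0xe0,0x39,0x7c}
#2 dst[0x04+3] := {0x8e,0xc5,0xe0}
#3 dst[0x01+5] := {0x27,0xe0,0x39,0x7c,0xfb}
#4 dst[0x00+2] := {0x7e,0xfe}
query mem[0x0c]=0x6d, mem[0x0f]=0xe0, mem[0x06]=0xe0, mem[0x00]=0x7e, mem[0x03]=0x39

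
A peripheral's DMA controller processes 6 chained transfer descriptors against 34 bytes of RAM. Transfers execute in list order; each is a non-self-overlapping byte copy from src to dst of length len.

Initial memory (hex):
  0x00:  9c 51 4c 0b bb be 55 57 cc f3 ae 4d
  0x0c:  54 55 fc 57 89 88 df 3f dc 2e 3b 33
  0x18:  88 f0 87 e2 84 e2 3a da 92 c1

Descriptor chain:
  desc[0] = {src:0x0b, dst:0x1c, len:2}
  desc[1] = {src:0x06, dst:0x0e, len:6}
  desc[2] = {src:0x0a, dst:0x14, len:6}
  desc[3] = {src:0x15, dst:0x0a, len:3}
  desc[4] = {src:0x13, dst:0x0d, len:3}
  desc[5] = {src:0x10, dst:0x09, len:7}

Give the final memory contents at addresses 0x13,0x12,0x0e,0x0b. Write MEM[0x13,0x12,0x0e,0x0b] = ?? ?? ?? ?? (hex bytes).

MEM[0x13,0x12,0x0e,0x0b] = 4d ae 4d ae

#0 dst[0x1c+2] := {0x4d,0x54}
#1 dst[0x0e+6] := {0x55,0x57,0xcc,0xf3,0xae,0x4d}
#2 dst[0x14+6] := {0xae,0x4d,0x54,0x55,0x55,0x57}
#3 dst[0x0a+3] := {0x4d,0x54,0x55}
#4 dst[0x0d+3] := {0x4d,0xae,0x4d}
#5 dst[0x09+7] := {0xcc,0xf3,0xae,0x4d,0xae,0x4d,0x54}
query mem[0x13]=0x4d, mem[0x12]=0xae, mem[0x0e]=0x4d, mem[0x0b]=0xae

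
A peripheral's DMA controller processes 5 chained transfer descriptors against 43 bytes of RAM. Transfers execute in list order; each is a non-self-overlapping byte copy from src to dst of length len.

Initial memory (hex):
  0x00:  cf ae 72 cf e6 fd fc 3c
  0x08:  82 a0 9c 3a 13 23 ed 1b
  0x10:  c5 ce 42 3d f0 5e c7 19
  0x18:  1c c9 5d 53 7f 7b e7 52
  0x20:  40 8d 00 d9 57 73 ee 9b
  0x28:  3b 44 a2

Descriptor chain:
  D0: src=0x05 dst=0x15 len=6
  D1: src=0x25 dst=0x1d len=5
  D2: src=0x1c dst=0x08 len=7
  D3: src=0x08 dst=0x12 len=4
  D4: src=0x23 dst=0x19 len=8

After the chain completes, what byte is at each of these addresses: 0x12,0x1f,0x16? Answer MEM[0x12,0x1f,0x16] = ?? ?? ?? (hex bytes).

[0] 0x05->0x15 len=6 : fd fc 3c 82 a0 9c
[1] 0x25->0x1d len=5 : 73 ee 9b 3b 44
[2] 0x1c->0x08 len=7 : 7f 73 ee 9b 3b 44 00
[3] 0x08->0x12 len=4 : 7f 73 ee 9b
[4] 0x23->0x19 len=8 : d9 57 73 ee 9b 3b 44 a2
query mem[0x12]=0x7f, mem[0x1f]=0x44, mem[0x16]=0xfc

MEM[0x12,0x1f,0x16] = 7f 44 fc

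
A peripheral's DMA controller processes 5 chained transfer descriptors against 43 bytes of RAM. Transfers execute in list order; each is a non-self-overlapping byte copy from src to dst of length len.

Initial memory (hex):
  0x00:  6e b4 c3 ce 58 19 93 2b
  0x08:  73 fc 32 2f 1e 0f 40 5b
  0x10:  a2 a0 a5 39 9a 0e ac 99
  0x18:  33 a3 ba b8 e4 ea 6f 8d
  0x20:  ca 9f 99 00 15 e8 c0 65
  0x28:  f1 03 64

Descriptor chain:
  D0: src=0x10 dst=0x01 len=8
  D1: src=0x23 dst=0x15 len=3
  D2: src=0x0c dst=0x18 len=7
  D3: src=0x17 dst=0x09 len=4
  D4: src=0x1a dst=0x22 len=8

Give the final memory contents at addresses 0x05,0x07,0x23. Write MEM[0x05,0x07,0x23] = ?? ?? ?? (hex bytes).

MEM[0x05,0x07,0x23] = 9a ac 5b

  after D0: wrote 8B at 0x01 = a2a0a5399a0eac99
  after D1: wrote 3B at 0x15 = 0015e8
  after D2: wrote 7B at 0x18 = 1e0f405ba2a0a5
  after D3: wrote 4B at 0x09 = e81e0f40
  after D4: wrote 8B at 0x22 = 405ba2a0a58dca9f
query mem[0x05]=0x9a, mem[0x07]=0xac, mem[0x23]=0x5b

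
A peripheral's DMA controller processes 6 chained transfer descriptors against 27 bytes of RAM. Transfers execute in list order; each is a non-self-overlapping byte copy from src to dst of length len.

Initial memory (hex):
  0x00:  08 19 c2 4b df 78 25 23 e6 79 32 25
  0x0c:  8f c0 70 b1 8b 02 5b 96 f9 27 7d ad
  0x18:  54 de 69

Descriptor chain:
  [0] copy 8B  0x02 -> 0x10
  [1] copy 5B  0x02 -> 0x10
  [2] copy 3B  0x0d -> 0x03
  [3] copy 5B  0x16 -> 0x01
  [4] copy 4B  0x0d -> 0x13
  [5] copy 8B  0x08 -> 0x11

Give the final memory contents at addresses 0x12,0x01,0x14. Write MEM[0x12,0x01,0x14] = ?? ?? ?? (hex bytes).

MEM[0x12,0x01,0x14] = 79 e6 25

#0 dst[0x10+8] := {0xc2,0x4b,0xdf,0x78,0x25,0x23,0xe6,0x79}
#1 dst[0x10+5] := {0xc2,0x4b,0xdf,0x78,0x25}
#2 dst[0x03+3] := {0xc0,0x70,0xb1}
#3 dst[0x01+5] := {0xe6,0x79,0x54,0xde,0x69}
#4 dst[0x13+4] := {0xc0,0x70,0xb1,0xc2}
#5 dst[0x11+8] := {0xe6,0x79,0x32,0x25,0x8f,0xc0,0x70,0xb1}
query mem[0x12]=0x79, mem[0x01]=0xe6, mem[0x14]=0x25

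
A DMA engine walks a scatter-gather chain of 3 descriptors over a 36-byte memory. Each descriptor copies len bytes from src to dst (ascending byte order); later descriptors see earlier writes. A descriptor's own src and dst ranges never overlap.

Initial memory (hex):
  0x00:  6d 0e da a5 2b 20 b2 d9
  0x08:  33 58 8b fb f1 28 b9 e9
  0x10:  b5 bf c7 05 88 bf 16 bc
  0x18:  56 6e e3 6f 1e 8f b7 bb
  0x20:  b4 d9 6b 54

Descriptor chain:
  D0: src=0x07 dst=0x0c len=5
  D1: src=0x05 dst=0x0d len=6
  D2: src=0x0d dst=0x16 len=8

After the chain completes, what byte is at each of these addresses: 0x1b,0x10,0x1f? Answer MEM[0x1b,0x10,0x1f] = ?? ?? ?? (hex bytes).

MEM[0x1b,0x10,0x1f] = 8b 33 bb

D0: mem[0x0c..0x10] <- [d9 33 58 8b fb]
D1: mem[0x0d..0x12] <- [20 b2 d9 33 58 8b]
D2: mem[0x16..0x1d] <- [20 b2 d9 33 58 8b 05 88]
query mem[0x1b]=0x8b, mem[0x10]=0x33, mem[0x1f]=0xbb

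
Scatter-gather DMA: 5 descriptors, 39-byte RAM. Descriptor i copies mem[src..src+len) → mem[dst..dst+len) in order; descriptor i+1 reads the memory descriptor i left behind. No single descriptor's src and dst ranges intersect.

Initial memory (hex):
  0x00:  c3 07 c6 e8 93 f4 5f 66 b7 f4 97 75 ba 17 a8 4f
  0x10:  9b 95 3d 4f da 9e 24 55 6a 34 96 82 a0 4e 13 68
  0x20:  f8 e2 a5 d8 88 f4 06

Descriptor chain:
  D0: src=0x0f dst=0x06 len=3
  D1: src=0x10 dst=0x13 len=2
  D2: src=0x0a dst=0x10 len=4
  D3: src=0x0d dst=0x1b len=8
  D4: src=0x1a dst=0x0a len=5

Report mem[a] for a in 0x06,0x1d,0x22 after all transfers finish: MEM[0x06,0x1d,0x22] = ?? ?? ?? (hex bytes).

  after D0: wrote 3B at 0x06 = 4f9b95
  after D1: wrote 2B at 0x13 = 9b95
  after D2: wrote 4B at 0x10 = 9775ba17
  after D3: wrote 8B at 0x1b = 17a84f9775ba1795
  after D4: wrote 5B at 0x0a = 9617a84f97
query mem[0x06]=0x4f, mem[0x1d]=0x4f, mem[0x22]=0x95

MEM[0x06,0x1d,0x22] = 4f 4f 95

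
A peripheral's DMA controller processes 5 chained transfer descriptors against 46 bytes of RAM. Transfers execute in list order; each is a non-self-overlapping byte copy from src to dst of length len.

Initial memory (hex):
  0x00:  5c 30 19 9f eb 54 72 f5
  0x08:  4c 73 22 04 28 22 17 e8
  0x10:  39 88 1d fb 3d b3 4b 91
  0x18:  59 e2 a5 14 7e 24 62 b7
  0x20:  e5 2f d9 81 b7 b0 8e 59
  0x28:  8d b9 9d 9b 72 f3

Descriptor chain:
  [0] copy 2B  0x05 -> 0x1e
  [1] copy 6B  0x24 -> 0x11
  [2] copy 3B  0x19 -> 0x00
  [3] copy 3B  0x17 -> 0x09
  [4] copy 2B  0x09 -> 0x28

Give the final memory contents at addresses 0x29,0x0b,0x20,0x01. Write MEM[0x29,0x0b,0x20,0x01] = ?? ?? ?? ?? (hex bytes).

MEM[0x29,0x0b,0x20,0x01] = 59 e2 e5 a5

#0 dst[0x1e+2] := {0x54,0x72}
#1 dst[0x11+6] := {0xb7,0xb0,0x8e,0x59,0x8d,0xb9}
#2 dst[0x00+3] := {0xe2,0xa5,0x14}
#3 dst[0x09+3] := {0x91,0x59,0xe2}
#4 dst[0x28+2] := {0x91,0x59}
query mem[0x29]=0x59, mem[0x0b]=0xe2, mem[0x20]=0xe5, mem[0x01]=0xa5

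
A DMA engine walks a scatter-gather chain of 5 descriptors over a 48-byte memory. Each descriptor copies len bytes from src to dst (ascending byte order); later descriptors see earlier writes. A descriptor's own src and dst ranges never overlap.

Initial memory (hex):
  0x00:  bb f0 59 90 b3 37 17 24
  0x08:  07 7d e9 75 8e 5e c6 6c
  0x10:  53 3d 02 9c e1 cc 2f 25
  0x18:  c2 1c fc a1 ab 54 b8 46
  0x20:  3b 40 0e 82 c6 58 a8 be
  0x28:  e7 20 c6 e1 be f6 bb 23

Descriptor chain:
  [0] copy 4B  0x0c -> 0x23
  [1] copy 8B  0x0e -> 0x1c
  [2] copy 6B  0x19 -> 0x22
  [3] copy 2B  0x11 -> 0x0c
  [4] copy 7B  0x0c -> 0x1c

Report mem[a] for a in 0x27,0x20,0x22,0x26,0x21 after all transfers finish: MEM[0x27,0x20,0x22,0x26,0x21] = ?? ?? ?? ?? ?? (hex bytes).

MEM[0x27,0x20,0x22,0x26,0x21] = 53 53 02 6c 3d

  after D0: wrote 4B at 0x23 = 8e5ec66c
  after D1: wrote 8B at 0x1c = c66c533d029ce1cc
  after D2: wrote 6B at 0x22 = 1cfca1c66c53
  after D3: wrote 2B at 0x0c = 3d02
  after D4: wrote 7B at 0x1c = 3d02c66c533d02
query mem[0x27]=0x53, mem[0x20]=0x53, mem[0x22]=0x02, mem[0x26]=0x6c, mem[0x21]=0x3d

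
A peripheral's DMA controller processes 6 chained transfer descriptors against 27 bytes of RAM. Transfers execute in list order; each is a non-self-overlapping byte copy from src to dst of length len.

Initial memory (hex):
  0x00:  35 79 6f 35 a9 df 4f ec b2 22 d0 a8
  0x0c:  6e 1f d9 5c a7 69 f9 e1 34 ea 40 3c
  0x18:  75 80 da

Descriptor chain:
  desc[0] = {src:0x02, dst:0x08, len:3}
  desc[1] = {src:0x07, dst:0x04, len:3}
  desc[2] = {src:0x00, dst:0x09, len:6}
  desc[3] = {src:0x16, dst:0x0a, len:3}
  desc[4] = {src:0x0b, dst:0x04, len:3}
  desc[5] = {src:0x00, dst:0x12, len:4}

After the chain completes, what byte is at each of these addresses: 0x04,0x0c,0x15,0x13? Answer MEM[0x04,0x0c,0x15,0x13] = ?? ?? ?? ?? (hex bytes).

D0: mem[0x08..0x0a] <- [6f 35 a9]
D1: mem[0x04..0x06] <- [ec 6f 35]
D2: mem[0x09..0x0e] <- [35 79 6f 35 ec 6f]
D3: mem[0x0a..0x0c] <- [40 3c 75]
D4: mem[0x04..0x06] <- [3c 75 ec]
D5: mem[0x12..0x15] <- [35 79 6f 35]
query mem[0x04]=0x3c, mem[0x0c]=0x75, mem[0x15]=0x35, mem[0x13]=0x79

MEM[0x04,0x0c,0x15,0x13] = 3c 75 35 79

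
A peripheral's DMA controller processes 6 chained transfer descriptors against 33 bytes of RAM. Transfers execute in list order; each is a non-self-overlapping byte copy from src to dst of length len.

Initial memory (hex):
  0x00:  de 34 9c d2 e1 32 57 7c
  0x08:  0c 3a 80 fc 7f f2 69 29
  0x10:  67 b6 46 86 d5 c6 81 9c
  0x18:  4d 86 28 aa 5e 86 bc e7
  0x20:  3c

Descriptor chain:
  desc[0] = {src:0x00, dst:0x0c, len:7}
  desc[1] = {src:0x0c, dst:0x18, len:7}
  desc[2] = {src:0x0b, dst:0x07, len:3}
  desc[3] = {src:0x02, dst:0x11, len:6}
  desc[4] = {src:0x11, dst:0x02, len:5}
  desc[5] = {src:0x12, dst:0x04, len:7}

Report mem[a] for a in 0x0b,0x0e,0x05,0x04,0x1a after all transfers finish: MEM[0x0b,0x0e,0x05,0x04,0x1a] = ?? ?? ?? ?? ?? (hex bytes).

MEM[0x0b,0x0e,0x05,0x04,0x1a] = fc 9c e1 d2 9c

[0] 0x00->0x0c len=7 : de 34 9c d2 e1 32 57
[1] 0x0c->0x18 len=7 : de 34 9c d2 e1 32 57
[2] 0x0b->0x07 len=3 : fc de 34
[3] 0x02->0x11 len=6 : 9c d2 e1 32 57 fc
[4] 0x11->0x02 len=5 : 9c d2 e1 32 57
[5] 0x12->0x04 len=7 : d2 e1 32 57 fc 9c de
query mem[0x0b]=0xfc, mem[0x0e]=0x9c, mem[0x05]=0xe1, mem[0x04]=0xd2, mem[0x1a]=0x9c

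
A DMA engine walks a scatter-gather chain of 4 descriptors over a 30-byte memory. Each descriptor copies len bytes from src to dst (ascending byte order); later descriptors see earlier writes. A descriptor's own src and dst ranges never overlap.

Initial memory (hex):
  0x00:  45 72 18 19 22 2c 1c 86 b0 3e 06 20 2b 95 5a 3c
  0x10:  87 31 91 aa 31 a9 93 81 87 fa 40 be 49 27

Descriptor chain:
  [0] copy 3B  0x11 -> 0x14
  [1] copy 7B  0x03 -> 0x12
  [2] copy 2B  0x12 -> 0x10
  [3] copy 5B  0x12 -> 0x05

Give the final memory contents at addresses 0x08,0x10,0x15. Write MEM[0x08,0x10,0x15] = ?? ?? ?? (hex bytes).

MEM[0x08,0x10,0x15] = 1c 19 1c

#0 dst[0x14+3] := {0x31,0x91,0xaa}
#1 dst[0x12+7] := {0x19,0x22,0x2c,0x1c,0x86,0xb0,0x3e}
#2 dst[0x10+2] := {0x19,0x22}
#3 dst[0x05+5] := {0x19,0x22,0x2c,0x1c,0x86}
query mem[0x08]=0x1c, mem[0x10]=0x19, mem[0x15]=0x1c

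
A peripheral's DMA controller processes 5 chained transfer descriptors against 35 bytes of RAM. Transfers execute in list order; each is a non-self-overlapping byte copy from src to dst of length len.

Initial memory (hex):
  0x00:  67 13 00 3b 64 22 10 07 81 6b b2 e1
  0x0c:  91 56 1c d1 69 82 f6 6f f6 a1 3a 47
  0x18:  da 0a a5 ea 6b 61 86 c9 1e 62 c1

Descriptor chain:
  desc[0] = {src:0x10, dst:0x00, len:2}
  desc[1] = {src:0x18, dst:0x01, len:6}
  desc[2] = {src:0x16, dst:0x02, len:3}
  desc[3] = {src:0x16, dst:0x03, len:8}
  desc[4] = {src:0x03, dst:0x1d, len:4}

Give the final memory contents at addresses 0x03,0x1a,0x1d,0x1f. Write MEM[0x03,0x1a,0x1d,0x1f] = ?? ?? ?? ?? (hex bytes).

D0: mem[0x00..0x01] <- [69 82]
D1: mem[0x01..0x06] <- [da 0a a5 ea 6b 61]
D2: mem[0x02..0x04] <- [3a 47 da]
D3: mem[0x03..0x0a] <- [3a 47 da 0a a5 ea 6b 61]
D4: mem[0x1d..0x20] <- [3a 47 da 0a]
query mem[0x03]=0x3a, mem[0x1a]=0xa5, mem[0x1d]=0x3a, mem[0x1f]=0xda

MEM[0x03,0x1a,0x1d,0x1f] = 3a a5 3a da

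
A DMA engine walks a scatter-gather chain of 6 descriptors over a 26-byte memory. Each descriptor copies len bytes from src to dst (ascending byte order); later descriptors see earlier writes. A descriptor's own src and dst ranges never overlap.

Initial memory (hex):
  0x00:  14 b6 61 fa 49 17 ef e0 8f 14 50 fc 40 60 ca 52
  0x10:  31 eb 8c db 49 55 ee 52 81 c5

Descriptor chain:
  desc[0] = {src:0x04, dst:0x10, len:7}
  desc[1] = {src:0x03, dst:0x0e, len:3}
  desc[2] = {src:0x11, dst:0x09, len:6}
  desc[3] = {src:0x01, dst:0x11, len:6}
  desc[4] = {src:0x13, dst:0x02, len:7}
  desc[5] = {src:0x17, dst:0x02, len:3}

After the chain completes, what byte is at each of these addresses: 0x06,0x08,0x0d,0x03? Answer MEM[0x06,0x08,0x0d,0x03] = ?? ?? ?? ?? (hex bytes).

D0: mem[0x10..0x16] <- [49 17 ef e0 8f 14 50]
D1: mem[0x0e..0x10] <- [fa 49 17]
D2: mem[0x09..0x0e] <- [17 ef e0 8f 14 50]
D3: mem[0x11..0x16] <- [b6 61 fa 49 17 ef]
D4: mem[0x02..0x08] <- [fa 49 17 ef 52 81 c5]
D5: mem[0x02..0x04] <- [52 81 c5]
query mem[0x06]=0x52, mem[0x08]=0xc5, mem[0x0d]=0x14, mem[0x03]=0x81

MEM[0x06,0x08,0x0d,0x03] = 52 c5 14 81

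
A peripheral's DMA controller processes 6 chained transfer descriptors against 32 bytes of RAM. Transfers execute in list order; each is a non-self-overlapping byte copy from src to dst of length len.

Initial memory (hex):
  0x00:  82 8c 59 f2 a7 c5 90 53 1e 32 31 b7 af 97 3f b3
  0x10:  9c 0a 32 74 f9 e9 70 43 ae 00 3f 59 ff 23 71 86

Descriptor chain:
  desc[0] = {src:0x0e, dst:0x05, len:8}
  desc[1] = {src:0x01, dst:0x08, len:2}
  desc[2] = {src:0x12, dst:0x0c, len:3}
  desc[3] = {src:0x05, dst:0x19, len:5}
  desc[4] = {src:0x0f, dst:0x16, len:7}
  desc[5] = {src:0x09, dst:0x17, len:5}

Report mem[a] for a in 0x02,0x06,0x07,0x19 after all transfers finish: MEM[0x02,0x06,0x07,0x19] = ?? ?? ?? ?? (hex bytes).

#0 dst[0x05+8] := {0x3f,0xb3,0x9c,0x0a,0x32,0x74,0xf9,0xe9}
#1 dst[0x08+2] := {0x8c,0x59}
#2 dst[0x0c+3] := {0x32,0x74,0xf9}
#3 dst[0x19+5] := {0x3f,0xb3,0x9c,0x8c,0x59}
#4 dst[0x16+7] := {0xb3,0x9c,0x0a,0x32,0x74,0xf9,0xe9}
#5 dst[0x17+5] := {0x59,0x74,0xf9,0x32,0x74}
query mem[0x02]=0x59, mem[0x06]=0xb3, mem[0x07]=0x9c, mem[0x19]=0xf9

MEM[0x02,0x06,0x07,0x19] = 59 b3 9c f9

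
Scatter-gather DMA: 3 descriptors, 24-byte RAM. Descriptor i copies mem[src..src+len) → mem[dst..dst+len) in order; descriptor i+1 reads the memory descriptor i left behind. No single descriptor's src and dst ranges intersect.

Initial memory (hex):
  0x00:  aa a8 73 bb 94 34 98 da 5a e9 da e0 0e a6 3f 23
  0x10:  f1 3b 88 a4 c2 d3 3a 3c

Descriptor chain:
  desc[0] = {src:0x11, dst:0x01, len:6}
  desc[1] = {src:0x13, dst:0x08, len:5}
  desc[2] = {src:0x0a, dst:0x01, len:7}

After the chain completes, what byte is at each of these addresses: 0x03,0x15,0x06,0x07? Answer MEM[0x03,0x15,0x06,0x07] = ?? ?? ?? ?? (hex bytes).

[0] 0x11->0x01 len=6 : 3b 88 a4 c2 d3 3a
[1] 0x13->0x08 len=5 : a4 c2 d3 3a 3c
[2] 0x0a->0x01 len=7 : d3 3a 3c a6 3f 23 f1
query mem[0x03]=0x3c, mem[0x15]=0xd3, mem[0x06]=0x23, mem[0x07]=0xf1

MEM[0x03,0x15,0x06,0x07] = 3c d3 23 f1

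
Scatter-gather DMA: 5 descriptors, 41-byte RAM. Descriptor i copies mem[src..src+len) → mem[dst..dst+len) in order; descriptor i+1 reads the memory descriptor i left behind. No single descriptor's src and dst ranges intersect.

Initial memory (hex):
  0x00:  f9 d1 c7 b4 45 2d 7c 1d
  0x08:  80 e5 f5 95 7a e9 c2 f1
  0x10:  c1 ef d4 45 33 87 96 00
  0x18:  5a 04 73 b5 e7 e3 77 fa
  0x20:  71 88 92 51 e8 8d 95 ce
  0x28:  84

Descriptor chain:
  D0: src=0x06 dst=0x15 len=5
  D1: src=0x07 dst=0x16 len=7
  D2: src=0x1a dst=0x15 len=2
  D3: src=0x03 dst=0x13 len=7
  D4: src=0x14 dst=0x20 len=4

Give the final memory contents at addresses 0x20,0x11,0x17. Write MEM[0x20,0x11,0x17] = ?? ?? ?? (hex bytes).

MEM[0x20,0x11,0x17] = 45 ef 1d

[0] 0x06->0x15 len=5 : 7c 1d 80 e5 f5
[1] 0x07->0x16 len=7 : 1d 80 e5 f5 95 7a e9
[2] 0x1a->0x15 len=2 : 95 7a
[3] 0x03->0x13 len=7 : b4 45 2d 7c 1d 80 e5
[4] 0x14->0x20 len=4 : 45 2d 7c 1d
query mem[0x20]=0x45, mem[0x11]=0xef, mem[0x17]=0x1d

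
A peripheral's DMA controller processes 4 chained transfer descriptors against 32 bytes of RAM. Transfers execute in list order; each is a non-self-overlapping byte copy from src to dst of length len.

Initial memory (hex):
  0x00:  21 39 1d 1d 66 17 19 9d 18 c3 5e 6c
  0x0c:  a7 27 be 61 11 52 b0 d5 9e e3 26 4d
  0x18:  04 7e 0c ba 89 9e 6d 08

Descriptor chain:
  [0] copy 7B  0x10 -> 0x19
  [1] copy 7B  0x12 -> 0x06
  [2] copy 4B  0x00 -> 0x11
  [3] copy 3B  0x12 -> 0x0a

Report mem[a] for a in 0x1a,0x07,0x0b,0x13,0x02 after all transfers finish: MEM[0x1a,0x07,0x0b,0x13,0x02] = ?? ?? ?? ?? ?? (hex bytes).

MEM[0x1a,0x07,0x0b,0x13,0x02] = 52 d5 1d 1d 1d

[0] 0x10->0x19 len=7 : 11 52 b0 d5 9e e3 26
[1] 0x12->0x06 len=7 : b0 d5 9e e3 26 4d 04
[2] 0x00->0x11 len=4 : 21 39 1d 1d
[3] 0x12->0x0a len=3 : 39 1d 1d
query mem[0x1a]=0x52, mem[0x07]=0xd5, mem[0x0b]=0x1d, mem[0x13]=0x1d, mem[0x02]=0x1d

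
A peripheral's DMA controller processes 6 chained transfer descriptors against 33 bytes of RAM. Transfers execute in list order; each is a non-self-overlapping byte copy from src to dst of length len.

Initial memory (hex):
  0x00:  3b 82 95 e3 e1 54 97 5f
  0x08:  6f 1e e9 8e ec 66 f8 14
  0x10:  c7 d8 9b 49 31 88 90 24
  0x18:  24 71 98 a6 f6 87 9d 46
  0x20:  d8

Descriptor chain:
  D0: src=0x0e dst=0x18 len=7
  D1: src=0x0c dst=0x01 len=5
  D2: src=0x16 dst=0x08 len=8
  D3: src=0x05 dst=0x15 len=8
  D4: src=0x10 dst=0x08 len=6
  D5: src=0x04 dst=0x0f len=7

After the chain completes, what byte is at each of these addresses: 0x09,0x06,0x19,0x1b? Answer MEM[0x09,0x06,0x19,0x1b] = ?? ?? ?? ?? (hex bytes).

  after D0: wrote 7B at 0x18 = f814c7d89b4931
  after D1: wrote 5B at 0x01 = ec66f814c7
  after D2: wrote 8B at 0x08 = 9024f814c7d89b49
  after D3: wrote 8B at 0x15 = c7975f9024f814c7
  after D4: wrote 6B at 0x08 = c7d89b4931c7
  after D5: wrote 7B at 0x0f = 14c7975fc7d89b
query mem[0x09]=0xd8, mem[0x06]=0x97, mem[0x19]=0x24, mem[0x1b]=0x14

MEM[0x09,0x06,0x19,0x1b] = d8 97 24 14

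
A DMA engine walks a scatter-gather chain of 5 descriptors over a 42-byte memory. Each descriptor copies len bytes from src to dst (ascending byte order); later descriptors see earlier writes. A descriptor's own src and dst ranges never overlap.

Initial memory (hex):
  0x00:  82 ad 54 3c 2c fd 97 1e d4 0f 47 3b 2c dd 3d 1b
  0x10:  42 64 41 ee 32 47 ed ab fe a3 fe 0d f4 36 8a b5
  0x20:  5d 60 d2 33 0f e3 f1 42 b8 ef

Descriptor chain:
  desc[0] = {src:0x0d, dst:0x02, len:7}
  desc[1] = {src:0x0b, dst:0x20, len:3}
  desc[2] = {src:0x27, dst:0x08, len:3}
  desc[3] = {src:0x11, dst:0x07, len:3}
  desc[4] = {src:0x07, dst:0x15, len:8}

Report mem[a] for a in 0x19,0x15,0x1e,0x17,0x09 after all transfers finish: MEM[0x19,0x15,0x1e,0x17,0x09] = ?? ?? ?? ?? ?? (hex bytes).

MEM[0x19,0x15,0x1e,0x17,0x09] = 3b 64 8a ee ee

  after D0: wrote 7B at 0x02 = dd3d1b426441ee
  after D1: wrote 3B at 0x20 = 3b2cdd
  after D2: wrote 3B at 0x08 = 42b8ef
  after D3: wrote 3B at 0x07 = 6441ee
  after D4: wrote 8B at 0x15 = 6441eeef3b2cdd3d
query mem[0x19]=0x3b, mem[0x15]=0x64, mem[0x1e]=0x8a, mem[0x17]=0xee, mem[0x09]=0xee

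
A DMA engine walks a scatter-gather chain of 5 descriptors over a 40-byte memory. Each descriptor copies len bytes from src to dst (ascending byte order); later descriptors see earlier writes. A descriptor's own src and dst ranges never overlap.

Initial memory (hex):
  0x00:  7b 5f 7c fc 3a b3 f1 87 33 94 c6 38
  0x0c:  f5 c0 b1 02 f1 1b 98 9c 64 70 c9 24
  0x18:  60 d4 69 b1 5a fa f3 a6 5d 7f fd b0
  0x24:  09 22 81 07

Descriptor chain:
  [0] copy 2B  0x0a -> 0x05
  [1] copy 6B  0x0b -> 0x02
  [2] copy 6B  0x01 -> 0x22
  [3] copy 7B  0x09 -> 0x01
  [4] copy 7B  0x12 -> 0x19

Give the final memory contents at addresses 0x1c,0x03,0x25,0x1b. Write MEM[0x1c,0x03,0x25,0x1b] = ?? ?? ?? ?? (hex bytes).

MEM[0x1c,0x03,0x25,0x1b] = 70 38 c0 64

D0: mem[0x05..0x06] <- [c6 38]
D1: mem[0x02..0x07] <- [38 f5 c0 b1 02 f1]
D2: mem[0x22..0x27] <- [5f 38 f5 c0 b1 02]
D3: mem[0x01..0x07] <- [94 c6 38 f5 c0 b1 02]
D4: mem[0x19..0x1f] <- [98 9c 64 70 c9 24 60]
query mem[0x1c]=0x70, mem[0x03]=0x38, mem[0x25]=0xc0, mem[0x1b]=0x64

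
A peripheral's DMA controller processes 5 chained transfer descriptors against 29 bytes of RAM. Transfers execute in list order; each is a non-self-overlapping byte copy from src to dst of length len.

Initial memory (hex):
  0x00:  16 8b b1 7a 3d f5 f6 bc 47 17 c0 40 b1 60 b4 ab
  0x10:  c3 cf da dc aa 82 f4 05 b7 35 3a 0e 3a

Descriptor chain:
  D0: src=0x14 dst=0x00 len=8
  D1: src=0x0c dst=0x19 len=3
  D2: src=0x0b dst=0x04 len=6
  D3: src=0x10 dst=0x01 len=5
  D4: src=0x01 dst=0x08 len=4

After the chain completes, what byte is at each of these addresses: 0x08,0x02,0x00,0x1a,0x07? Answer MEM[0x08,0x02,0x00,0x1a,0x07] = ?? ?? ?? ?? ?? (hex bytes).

  after D0: wrote 8B at 0x00 = aa82f405b7353a0e
  after D1: wrote 3B at 0x19 = b160b4
  after D2: wrote 6B at 0x04 = 40b160b4abc3
  after D3: wrote 5B at 0x01 = c3cfdadcaa
  after D4: wrote 4B at 0x08 = c3cfdadc
query mem[0x08]=0xc3, mem[0x02]=0xcf, mem[0x00]=0xaa, mem[0x1a]=0x60, mem[0x07]=0xb4

MEM[0x08,0x02,0x00,0x1a,0x07] = c3 cf aa 60 b4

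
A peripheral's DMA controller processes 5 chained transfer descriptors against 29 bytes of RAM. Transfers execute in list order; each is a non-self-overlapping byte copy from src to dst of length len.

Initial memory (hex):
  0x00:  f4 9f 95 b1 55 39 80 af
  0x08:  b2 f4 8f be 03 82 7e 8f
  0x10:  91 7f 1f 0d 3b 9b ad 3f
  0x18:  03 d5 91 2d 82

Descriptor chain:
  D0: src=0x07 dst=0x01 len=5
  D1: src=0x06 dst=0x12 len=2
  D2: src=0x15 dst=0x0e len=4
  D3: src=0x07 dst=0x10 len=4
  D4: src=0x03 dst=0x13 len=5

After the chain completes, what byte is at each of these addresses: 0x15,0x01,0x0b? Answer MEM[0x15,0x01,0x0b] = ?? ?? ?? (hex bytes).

MEM[0x15,0x01,0x0b] = be af be

[0] 0x07->0x01 len=5 : af b2 f4 8f be
[1] 0x06->0x12 len=2 : 80 af
[2] 0x15->0x0e len=4 : 9b ad 3f 03
[3] 0x07->0x10 len=4 : af b2 f4 8f
[4] 0x03->0x13 len=5 : f4 8f be 80 af
query mem[0x15]=0xbe, mem[0x01]=0xaf, mem[0x0b]=0xbe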